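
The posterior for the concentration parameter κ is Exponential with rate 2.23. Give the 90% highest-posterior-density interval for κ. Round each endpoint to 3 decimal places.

The exponential density is strictly decreasing on [0, ∞), so the HPD interval is anchored at 0: [0, q] with P(κ ≤ q) = 0.90.
q = −ln(1 − 0.90) / 2.23 = 2.3026 / 2.23 = 1.033.

[0.000, 1.033]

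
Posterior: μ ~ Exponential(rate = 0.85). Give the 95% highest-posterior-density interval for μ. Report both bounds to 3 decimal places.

The exponential density is strictly decreasing on [0, ∞), so the HPD interval is anchored at 0: [0, q] with P(μ ≤ q) = 0.95.
q = −ln(1 − 0.95) / 0.85 = 2.9957 / 0.85 = 3.524.

[0.000, 3.524]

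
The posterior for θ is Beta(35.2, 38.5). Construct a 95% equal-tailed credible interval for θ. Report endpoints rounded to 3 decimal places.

Posterior: Beta(35.2, 38.5).
Equal-tailed 95% interval: the 0.025 and 0.975 quantiles of Beta(35.2, 38.5).
Posterior mean ≈ 0.478, SD ≈ 0.058; a Normal approximation gives roughly [0.364, 0.591].
Exact: F⁻¹(0.025) = 0.365; F⁻¹(0.975) = 0.591.

[0.365, 0.591]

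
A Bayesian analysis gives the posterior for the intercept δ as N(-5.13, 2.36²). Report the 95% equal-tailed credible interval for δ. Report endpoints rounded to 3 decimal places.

[-9.756, -0.504]

The posterior is symmetric, so the 95% equal-tailed interval is δ = -5.13 ± z·2.36 with z = 1.960.
Half-width: 1.960 × 2.36 = 4.626.
-5.13 − 4.626 = -9.756; -5.13 + 4.626 = -0.504.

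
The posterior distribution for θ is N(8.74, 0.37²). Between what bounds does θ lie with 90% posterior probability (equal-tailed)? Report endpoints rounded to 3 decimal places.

[8.131, 9.349]

The posterior is symmetric, so the 90% equal-tailed interval is θ = 8.74 ± z·0.37 with z = 1.645.
Half-width: 1.645 × 0.37 = 0.609.
8.74 − 0.609 = 8.131; 8.74 + 0.609 = 9.349.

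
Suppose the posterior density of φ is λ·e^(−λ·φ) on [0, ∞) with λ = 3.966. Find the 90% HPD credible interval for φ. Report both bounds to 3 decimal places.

[0.000, 0.581]

The exponential density is strictly decreasing on [0, ∞), so the HPD interval is anchored at 0: [0, q] with P(φ ≤ q) = 0.90.
q = −ln(1 − 0.90) / 3.966 = 2.3026 / 3.966 = 0.581.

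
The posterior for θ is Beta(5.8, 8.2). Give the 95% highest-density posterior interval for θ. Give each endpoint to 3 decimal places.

[0.173, 0.662]

The posterior is unimodal and skewed, so the HPD interval has equal density at both endpoints and is the shortest 95% interval.
Solving f(0.173) = f(0.662) with F(0.662) − F(0.173) = 0.95 gives [0.173, 0.662].
For comparison, the equal-tailed interval is [0.181, 0.671]; the HPD is narrower and shifted toward the mode.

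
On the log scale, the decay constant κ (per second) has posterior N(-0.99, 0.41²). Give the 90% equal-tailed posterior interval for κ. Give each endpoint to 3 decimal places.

[0.189, 0.729]

On the log scale the 90% interval is -0.99 ± 1.645 × 0.41 = [-1.6644, -0.3156].
Exponentiate: [e^-1.6644, e^-0.3156] = [0.189, 0.729].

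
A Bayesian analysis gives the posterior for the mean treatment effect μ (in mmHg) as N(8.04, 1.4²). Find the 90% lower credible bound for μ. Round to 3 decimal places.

6.246

Need L with P(μ ≥ L) = 0.90: L = 8.04 − z_{0.1}·1.4.
z = 1.282; L = 8.04 − 1.282 × 1.4 = 6.246.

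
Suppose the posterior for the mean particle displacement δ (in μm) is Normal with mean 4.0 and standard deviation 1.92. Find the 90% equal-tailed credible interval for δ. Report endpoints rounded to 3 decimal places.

[0.842, 7.158]

The posterior is symmetric, so the 90% equal-tailed interval is δ = 4.0 ± z·1.92 with z = 1.645.
Half-width: 1.645 × 1.92 = 3.158.
4.0 − 3.158 = 0.842; 4.0 + 3.158 = 7.158.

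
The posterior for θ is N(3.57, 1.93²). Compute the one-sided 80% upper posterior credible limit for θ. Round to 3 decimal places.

Need U with P(θ ≤ U) = 0.80: U = 3.57 + z_{0.2}·1.93.
z = 0.842; U = 3.57 + 0.842 × 1.93 = 5.194.

5.194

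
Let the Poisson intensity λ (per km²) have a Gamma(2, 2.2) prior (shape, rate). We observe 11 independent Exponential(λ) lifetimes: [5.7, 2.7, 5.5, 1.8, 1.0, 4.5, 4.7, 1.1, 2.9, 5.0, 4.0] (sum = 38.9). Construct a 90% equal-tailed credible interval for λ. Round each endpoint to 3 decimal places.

[0.187, 0.473]

Posterior: Gamma(2+11, 2.2+38.9) = Gamma(13, 41.1) (shape, rate).
Equal-tailed 90% interval: Gamma(13, 41.1) quantiles at 0.05 and 0.95.
Posterior mean ≈ 0.316, SD ≈ 0.088; a Normal approximation gives roughly [0.172, 0.461].
Exact: lower = 0.187; upper = 0.473.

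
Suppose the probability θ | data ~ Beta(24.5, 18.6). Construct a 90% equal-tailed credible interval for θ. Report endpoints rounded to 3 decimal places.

Posterior: Beta(24.5, 18.6).
Equal-tailed 90% interval: the 0.05 and 0.95 quantiles of Beta(24.5, 18.6).
Posterior mean ≈ 0.568, SD ≈ 0.075; a Normal approximation gives roughly [0.446, 0.691].
Exact: F⁻¹(0.05) = 0.444; F⁻¹(0.95) = 0.689.

[0.444, 0.689]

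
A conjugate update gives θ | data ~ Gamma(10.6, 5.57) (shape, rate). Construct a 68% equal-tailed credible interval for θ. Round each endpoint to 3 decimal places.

[1.330, 2.475]

Posterior: Gamma(shape 10.6, rate 5.57).
Equal-tailed 68% interval: Gamma(10.6, 5.57) quantiles at 0.16 and 0.84.
Posterior mean ≈ 1.903, SD ≈ 0.585; a Normal approximation gives roughly [1.322, 2.484].
Exact: lower = 1.330; upper = 2.475.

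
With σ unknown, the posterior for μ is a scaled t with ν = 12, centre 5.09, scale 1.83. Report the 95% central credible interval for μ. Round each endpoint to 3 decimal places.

[1.103, 9.077]

The t_12 distribution is symmetric; the 95% interval is 5.09 ± t·1.83 with t_{0.975,12} = 2.179.
Half-width: 2.179 × 1.83 = 3.987.
5.09 − 3.987 = 1.103; 5.09 + 3.987 = 9.077.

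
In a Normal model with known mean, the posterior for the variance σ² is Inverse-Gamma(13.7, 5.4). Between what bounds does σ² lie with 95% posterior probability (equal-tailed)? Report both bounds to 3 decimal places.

Inverse-Gamma(13.7, 5.4) quantiles: F⁻¹(0.025) and F⁻¹(0.975).
Equivalently, 1/σ² ~ Gamma(13.7, rate = 5.4); invert its 0.975 and 0.025 quantiles.
Posterior mean ≈ 0.425, SD ≈ 0.124; a Normal approximation gives roughly [0.182, 0.669].
Exact: lower = 0.247; upper = 0.726.

[0.247, 0.726]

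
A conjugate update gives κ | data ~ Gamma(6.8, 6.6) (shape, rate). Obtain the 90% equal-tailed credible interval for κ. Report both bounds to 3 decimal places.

Posterior: Gamma(shape 6.8, rate 6.6).
Equal-tailed 90% interval: Gamma(6.8, 6.6) quantiles at 0.05 and 0.95.
Posterior mean ≈ 1.030, SD ≈ 0.395; a Normal approximation gives roughly [0.380, 1.680].
Exact: lower = 0.477; upper = 1.754.

[0.477, 1.754]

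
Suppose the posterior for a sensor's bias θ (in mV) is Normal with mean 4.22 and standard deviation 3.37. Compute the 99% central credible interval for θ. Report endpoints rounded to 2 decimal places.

[-4.46, 12.90]

The posterior is symmetric, so the 99% equal-tailed interval is θ = 4.22 ± z·3.37 with z = 2.576.
Half-width: 2.576 × 3.37 = 8.68.
4.22 − 8.68 = -4.46; 4.22 + 8.68 = 12.90.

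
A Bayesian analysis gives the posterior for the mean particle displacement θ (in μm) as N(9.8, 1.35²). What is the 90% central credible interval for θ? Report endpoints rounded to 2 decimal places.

The posterior is symmetric, so the 90% equal-tailed interval is θ = 9.8 ± z·1.35 with z = 1.645.
Half-width: 1.645 × 1.35 = 2.22.
9.8 − 2.22 = 7.58; 9.8 + 2.22 = 12.02.

[7.58, 12.02]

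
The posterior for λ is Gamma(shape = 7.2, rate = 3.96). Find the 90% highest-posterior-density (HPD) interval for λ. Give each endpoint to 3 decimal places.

The posterior is unimodal and skewed, so the HPD interval has equal density at both endpoints and is the shortest 90% interval.
Solving f(0.737) = f(2.859) with F(2.859) − F(0.737) = 0.90 gives [0.737, 2.859].
For comparison, the equal-tailed interval is [0.864, 3.057]; the HPD is narrower and shifted toward the mode.

[0.737, 2.859]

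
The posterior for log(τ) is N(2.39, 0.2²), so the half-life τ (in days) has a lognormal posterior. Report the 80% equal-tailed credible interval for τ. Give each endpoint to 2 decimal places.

On the log scale the 80% interval is 2.39 ± 1.282 × 0.2 = [2.1337, 2.6463].
Exponentiate: [e^2.1337, e^2.6463] = [8.45, 14.10].

[8.45, 14.10]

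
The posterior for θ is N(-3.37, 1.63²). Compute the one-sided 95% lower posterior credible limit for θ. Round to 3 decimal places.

-6.051

Need L with P(θ ≥ L) = 0.95: L = -3.37 − z_{0.05}·1.63.
z = 1.645; L = -3.37 − 1.645 × 1.63 = -6.051.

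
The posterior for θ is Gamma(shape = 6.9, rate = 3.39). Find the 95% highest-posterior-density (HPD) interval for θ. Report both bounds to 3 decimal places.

The posterior is unimodal and skewed, so the HPD interval has equal density at both endpoints and is the shortest 95% interval.
Solving f(0.675) = f(3.576) with F(3.576) − F(0.675) = 0.95 gives [0.675, 3.576].
For comparison, the equal-tailed interval is [0.812, 3.812]; the HPD is narrower and shifted toward the mode.

[0.675, 3.576]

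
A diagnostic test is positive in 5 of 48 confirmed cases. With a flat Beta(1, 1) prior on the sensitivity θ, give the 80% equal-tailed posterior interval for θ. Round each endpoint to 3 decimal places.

[0.066, 0.181]

Posterior: Beta(1+5, 1+43) = Beta(6, 44).
Equal-tailed 80% interval: the 0.1 and 0.9 quantiles of Beta(6, 44).
Posterior mean ≈ 0.120, SD ≈ 0.046; a Normal approximation gives roughly [0.062, 0.178].
Exact: F⁻¹(0.1) = 0.066; F⁻¹(0.9) = 0.181.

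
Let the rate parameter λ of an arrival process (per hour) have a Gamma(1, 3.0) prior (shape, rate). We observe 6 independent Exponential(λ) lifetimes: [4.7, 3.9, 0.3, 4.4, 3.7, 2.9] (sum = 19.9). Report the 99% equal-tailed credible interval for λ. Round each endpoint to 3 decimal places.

Posterior: Gamma(1+6, 3.0+19.9) = Gamma(7, 22.9) (shape, rate).
Equal-tailed 99% interval: Gamma(7, 22.9) quantiles at 0.005 and 0.995.
Posterior mean ≈ 0.306, SD ≈ 0.116; a Normal approximation gives roughly [0.008, 0.603].
Exact: lower = 0.089; upper = 0.684.

[0.089, 0.684]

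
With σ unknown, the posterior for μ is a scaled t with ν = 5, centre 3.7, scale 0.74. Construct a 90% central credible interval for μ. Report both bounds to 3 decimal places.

[2.209, 5.191]

The t_5 distribution is symmetric; the 90% interval is 3.7 ± t·0.74 with t_{0.95,5} = 2.015.
Half-width: 2.015 × 0.74 = 1.491.
3.7 − 1.491 = 2.209; 3.7 + 1.491 = 5.191.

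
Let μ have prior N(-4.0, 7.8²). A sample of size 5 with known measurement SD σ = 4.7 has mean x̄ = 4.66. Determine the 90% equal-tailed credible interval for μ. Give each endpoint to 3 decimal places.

Posterior precision = 1/7.8² + 5/4.7² = 0.0164 + 0.2263 = 0.2428, so posterior SD = 2.0295.
Posterior mean = (-4.0/7.8² + 5·4.66/4.7²) / 0.2428 = 4.0737.
Interval: 4.0737 ± 1.645 × 2.0295 → [0.735, 7.412].

[0.735, 7.412]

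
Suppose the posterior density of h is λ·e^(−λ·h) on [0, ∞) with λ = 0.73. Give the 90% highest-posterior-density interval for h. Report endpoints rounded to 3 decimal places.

[0.000, 3.154]

The exponential density is strictly decreasing on [0, ∞), so the HPD interval is anchored at 0: [0, q] with P(h ≤ q) = 0.90.
q = −ln(1 − 0.90) / 0.73 = 2.3026 / 0.73 = 3.154.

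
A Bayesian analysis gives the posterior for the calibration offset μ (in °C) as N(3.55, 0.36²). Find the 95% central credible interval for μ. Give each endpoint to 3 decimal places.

The posterior is symmetric, so the 95% equal-tailed interval is μ = 3.55 ± z·0.36 with z = 1.960.
Half-width: 1.960 × 0.36 = 0.706.
3.55 − 0.706 = 2.844; 3.55 + 0.706 = 4.256.

[2.844, 4.256]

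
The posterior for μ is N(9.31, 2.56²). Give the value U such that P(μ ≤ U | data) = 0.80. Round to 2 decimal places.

11.46

Need U with P(μ ≤ U) = 0.80: U = 9.31 + z_{0.2}·2.56.
z = 0.842; U = 9.31 + 0.842 × 2.56 = 11.46.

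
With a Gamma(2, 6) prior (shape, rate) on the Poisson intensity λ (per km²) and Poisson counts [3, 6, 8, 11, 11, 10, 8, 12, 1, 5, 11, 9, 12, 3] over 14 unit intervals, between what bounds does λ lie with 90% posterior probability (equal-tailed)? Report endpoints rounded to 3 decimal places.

Posterior: Gamma(2+110, 6+14) = Gamma(112, 20) (shape, rate).
Equal-tailed 90% interval: Gamma(112, 20) quantiles at 0.05 and 0.95.
Posterior mean ≈ 5.600, SD ≈ 0.529; a Normal approximation gives roughly [4.730, 6.470].
Exact: lower = 4.759; upper = 6.498.

[4.759, 6.498]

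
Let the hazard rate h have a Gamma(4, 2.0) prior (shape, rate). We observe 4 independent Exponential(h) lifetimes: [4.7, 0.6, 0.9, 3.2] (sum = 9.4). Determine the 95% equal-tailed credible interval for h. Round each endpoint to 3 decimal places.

[0.303, 1.265]

Posterior: Gamma(4+4, 2.0+9.4) = Gamma(8, 11.4) (shape, rate).
Equal-tailed 95% interval: Gamma(8, 11.4) quantiles at 0.025 and 0.975.
Posterior mean ≈ 0.702, SD ≈ 0.248; a Normal approximation gives roughly [0.215, 1.188].
Exact: lower = 0.303; upper = 1.265.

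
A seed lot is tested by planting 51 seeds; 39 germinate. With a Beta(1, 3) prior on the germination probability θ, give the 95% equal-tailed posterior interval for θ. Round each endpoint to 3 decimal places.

[0.603, 0.835]

Posterior: Beta(1+39, 3+12) = Beta(40, 15).
Equal-tailed 95% interval: the 0.025 and 0.975 quantiles of Beta(40, 15).
Posterior mean ≈ 0.727, SD ≈ 0.060; a Normal approximation gives roughly [0.611, 0.844].
Exact: F⁻¹(0.025) = 0.603; F⁻¹(0.975) = 0.835.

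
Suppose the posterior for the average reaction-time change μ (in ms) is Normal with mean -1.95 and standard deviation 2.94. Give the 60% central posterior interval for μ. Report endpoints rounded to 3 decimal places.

[-4.424, 0.524]

The posterior is symmetric, so the 60% equal-tailed interval is μ = -1.95 ± z·2.94 with z = 0.842.
Half-width: 0.842 × 2.94 = 2.474.
-1.95 − 2.474 = -4.424; -1.95 + 2.474 = 0.524.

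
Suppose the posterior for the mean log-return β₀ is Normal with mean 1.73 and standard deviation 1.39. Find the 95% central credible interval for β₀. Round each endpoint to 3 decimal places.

The posterior is symmetric, so the 95% equal-tailed interval is β₀ = 1.73 ± z·1.39 with z = 1.960.
Half-width: 1.960 × 1.39 = 2.724.
1.73 − 2.724 = -0.994; 1.73 + 2.724 = 4.454.

[-0.994, 4.454]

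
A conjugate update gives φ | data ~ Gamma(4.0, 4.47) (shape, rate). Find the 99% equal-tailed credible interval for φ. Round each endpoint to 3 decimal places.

[0.150, 2.456]

Posterior: Gamma(shape 4.0, rate 4.47).
Equal-tailed 99% interval: Gamma(4.0, 4.47) quantiles at 0.005 and 0.995.
Posterior mean ≈ 0.895, SD ≈ 0.447; a Normal approximation gives roughly [-0.258, 2.047].
Exact: lower = 0.150; upper = 2.456.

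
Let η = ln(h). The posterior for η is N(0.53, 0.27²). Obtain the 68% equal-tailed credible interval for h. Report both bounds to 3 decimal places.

[1.299, 2.222]

On the log scale the 68% interval is 0.53 ± 0.994 × 0.27 = [0.2615, 0.7985].
Exponentiate: [e^0.2615, e^0.7985] = [1.299, 2.222].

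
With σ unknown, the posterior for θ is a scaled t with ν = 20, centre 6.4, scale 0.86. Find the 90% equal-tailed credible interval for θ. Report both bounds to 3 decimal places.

[4.917, 7.883]

The t_20 distribution is symmetric; the 90% interval is 6.4 ± t·0.86 with t_{0.95,20} = 1.725.
Half-width: 1.725 × 0.86 = 1.483.
6.4 − 1.483 = 4.917; 6.4 + 1.483 = 7.883.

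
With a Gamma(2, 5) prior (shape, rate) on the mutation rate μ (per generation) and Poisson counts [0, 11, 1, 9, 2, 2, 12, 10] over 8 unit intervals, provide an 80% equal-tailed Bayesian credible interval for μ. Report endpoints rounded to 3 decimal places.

Posterior: Gamma(2+47, 5+8) = Gamma(49, 13) (shape, rate).
Equal-tailed 80% interval: Gamma(49, 13) quantiles at 0.1 and 0.9.
Posterior mean ≈ 3.769, SD ≈ 0.538; a Normal approximation gives roughly [3.079, 4.459].
Exact: lower = 3.098; upper = 4.474.

[3.098, 4.474]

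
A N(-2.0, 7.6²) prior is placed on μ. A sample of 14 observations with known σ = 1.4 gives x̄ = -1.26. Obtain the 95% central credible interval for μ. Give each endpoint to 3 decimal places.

Posterior precision = 1/7.6² + 14/1.4² = 0.0173 + 7.1429 = 7.1602, so posterior SD = 0.3737.
Posterior mean = (-2.0/7.6² + 14·-1.26/1.4²) / 7.1602 = -1.2618.
Interval: -1.2618 ± 1.960 × 0.3737 → [-1.994, -0.529].

[-1.994, -0.529]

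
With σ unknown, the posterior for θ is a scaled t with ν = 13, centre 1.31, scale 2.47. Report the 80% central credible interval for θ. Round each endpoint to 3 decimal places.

The t_13 distribution is symmetric; the 80% interval is 1.31 ± t·2.47 with t_{0.9,13} = 1.350.
Half-width: 1.350 × 2.47 = 3.335.
1.31 − 3.335 = -2.025; 1.31 + 3.335 = 4.645.

[-2.025, 4.645]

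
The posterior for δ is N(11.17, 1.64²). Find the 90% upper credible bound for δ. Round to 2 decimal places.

Need U with P(δ ≤ U) = 0.90: U = 11.17 + z_{0.1}·1.64.
z = 1.282; U = 11.17 + 1.282 × 1.64 = 13.27.

13.27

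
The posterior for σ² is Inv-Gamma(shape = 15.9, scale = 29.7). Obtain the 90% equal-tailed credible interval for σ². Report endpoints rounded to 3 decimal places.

Inverse-Gamma(15.9, 29.7) quantiles: F⁻¹(0.05) and F⁻¹(0.95).
Equivalently, 1/σ² ~ Gamma(15.9, rate = 29.7); invert its 0.95 and 0.05 quantiles.
Posterior mean ≈ 1.993, SD ≈ 0.535; a Normal approximation gives roughly [1.114, 2.873].
Exact: lower = 1.293; upper = 2.983.

[1.293, 2.983]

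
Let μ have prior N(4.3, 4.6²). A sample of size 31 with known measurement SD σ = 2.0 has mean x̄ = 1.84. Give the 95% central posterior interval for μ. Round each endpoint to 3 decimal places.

[1.153, 2.557]

Posterior precision = 1/4.6² + 31/2.0² = 0.0473 + 7.7500 = 7.7973, so posterior SD = 0.3581.
Posterior mean = (4.3/4.6² + 31·1.84/2.0²) / 7.7973 = 1.8549.
Interval: 1.8549 ± 1.960 × 0.3581 → [1.153, 2.557].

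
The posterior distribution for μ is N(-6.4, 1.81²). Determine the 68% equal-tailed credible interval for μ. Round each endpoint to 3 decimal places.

[-8.200, -4.600]

The posterior is symmetric, so the 68% equal-tailed interval is μ = -6.4 ± z·1.81 with z = 0.994.
Half-width: 0.994 × 1.81 = 1.800.
-6.4 − 1.800 = -8.200; -6.4 + 1.800 = -4.600.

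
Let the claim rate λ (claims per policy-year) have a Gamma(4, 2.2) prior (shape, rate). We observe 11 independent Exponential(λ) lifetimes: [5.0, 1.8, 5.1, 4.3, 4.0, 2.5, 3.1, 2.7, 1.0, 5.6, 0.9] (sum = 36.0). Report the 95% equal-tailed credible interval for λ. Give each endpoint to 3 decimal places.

[0.220, 0.615]

Posterior: Gamma(4+11, 2.2+36.0) = Gamma(15, 38.2) (shape, rate).
Equal-tailed 95% interval: Gamma(15, 38.2) quantiles at 0.025 and 0.975.
Posterior mean ≈ 0.393, SD ≈ 0.101; a Normal approximation gives roughly [0.194, 0.591].
Exact: lower = 0.220; upper = 0.615.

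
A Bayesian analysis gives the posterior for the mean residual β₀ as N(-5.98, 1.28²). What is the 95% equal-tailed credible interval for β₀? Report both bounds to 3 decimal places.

The posterior is symmetric, so the 95% equal-tailed interval is β₀ = -5.98 ± z·1.28 with z = 1.960.
Half-width: 1.960 × 1.28 = 2.509.
-5.98 − 2.509 = -8.489; -5.98 + 2.509 = -3.471.

[-8.489, -3.471]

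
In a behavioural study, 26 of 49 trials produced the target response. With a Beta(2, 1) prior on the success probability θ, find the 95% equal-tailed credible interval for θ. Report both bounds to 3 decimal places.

[0.403, 0.671]

Posterior: Beta(2+26, 1+23) = Beta(28, 24).
Equal-tailed 95% interval: the 0.025 and 0.975 quantiles of Beta(28, 24).
Posterior mean ≈ 0.538, SD ≈ 0.068; a Normal approximation gives roughly [0.404, 0.673].
Exact: F⁻¹(0.025) = 0.403; F⁻¹(0.975) = 0.671.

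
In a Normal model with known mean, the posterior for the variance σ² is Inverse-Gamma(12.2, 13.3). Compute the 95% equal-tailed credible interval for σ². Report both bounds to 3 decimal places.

Inverse-Gamma(12.2, 13.3) quantiles: F⁻¹(0.025) and F⁻¹(0.975).
Equivalently, 1/σ² ~ Gamma(12.2, rate = 13.3); invert its 0.975 and 0.025 quantiles.
Posterior mean ≈ 1.188, SD ≈ 0.372; a Normal approximation gives roughly [0.459, 1.916].
Exact: lower = 0.667; upper = 2.096.

[0.667, 2.096]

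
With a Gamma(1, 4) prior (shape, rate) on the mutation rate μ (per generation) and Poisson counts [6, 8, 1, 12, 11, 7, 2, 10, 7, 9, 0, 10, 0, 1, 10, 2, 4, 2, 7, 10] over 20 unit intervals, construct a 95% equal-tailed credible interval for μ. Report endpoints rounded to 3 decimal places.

Posterior: Gamma(1+119, 4+20) = Gamma(120, 24) (shape, rate).
Equal-tailed 95% interval: Gamma(120, 24) quantiles at 0.025 and 0.975.
Posterior mean ≈ 5.000, SD ≈ 0.456; a Normal approximation gives roughly [4.105, 5.895].
Exact: lower = 4.145; upper = 5.933.

[4.145, 5.933]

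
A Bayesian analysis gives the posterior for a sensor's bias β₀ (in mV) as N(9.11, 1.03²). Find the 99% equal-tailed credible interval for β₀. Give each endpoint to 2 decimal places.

[6.46, 11.76]

The posterior is symmetric, so the 99% equal-tailed interval is β₀ = 9.11 ± z·1.03 with z = 2.576.
Half-width: 2.576 × 1.03 = 2.65.
9.11 − 2.65 = 6.46; 9.11 + 2.65 = 11.76.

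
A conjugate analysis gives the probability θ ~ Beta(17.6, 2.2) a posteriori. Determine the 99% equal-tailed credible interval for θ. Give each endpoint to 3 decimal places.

[0.650, 0.992]

Posterior: Beta(17.6, 2.2).
Equal-tailed 99% interval: the 0.005 and 0.995 quantiles of Beta(17.6, 2.2).
Posterior mean ≈ 0.889, SD ≈ 0.069; a Normal approximation gives roughly [0.711, 1.066].
Exact: F⁻¹(0.005) = 0.650; F⁻¹(0.995) = 0.992.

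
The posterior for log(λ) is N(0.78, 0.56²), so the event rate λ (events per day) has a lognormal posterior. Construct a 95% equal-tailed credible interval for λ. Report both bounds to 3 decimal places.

On the log scale the 95% interval is 0.78 ± 1.960 × 0.56 = [-0.3176, 1.8776].
Exponentiate: [e^-0.3176, e^1.8776] = [0.728, 6.538].

[0.728, 6.538]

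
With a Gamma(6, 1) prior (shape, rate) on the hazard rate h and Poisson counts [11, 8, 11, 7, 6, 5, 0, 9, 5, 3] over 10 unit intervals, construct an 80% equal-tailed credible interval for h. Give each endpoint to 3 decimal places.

[5.494, 7.454]

Posterior: Gamma(6+65, 1+10) = Gamma(71, 11) (shape, rate).
Equal-tailed 80% interval: Gamma(71, 11) quantiles at 0.1 and 0.9.
Posterior mean ≈ 6.455, SD ≈ 0.766; a Normal approximation gives roughly [5.473, 7.436].
Exact: lower = 5.494; upper = 7.454.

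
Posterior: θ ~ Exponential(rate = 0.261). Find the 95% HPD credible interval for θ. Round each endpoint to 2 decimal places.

[0.00, 11.48]

The exponential density is strictly decreasing on [0, ∞), so the HPD interval is anchored at 0: [0, q] with P(θ ≤ q) = 0.95.
q = −ln(1 − 0.95) / 0.261 = 2.9957 / 0.261 = 11.48.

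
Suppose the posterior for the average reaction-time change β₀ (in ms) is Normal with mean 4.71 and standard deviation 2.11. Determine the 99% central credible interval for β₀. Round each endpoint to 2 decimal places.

[-0.72, 10.14]

The posterior is symmetric, so the 99% equal-tailed interval is β₀ = 4.71 ± z·2.11 with z = 2.576.
Half-width: 2.576 × 2.11 = 5.43.
4.71 − 5.43 = -0.72; 4.71 + 5.43 = 10.14.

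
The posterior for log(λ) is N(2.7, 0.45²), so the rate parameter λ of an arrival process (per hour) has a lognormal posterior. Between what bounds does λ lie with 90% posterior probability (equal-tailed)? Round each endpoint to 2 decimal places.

[7.10, 31.19]

On the log scale the 90% interval is 2.7 ± 1.645 × 0.45 = [1.9598, 3.4402].
Exponentiate: [e^1.9598, e^3.4402] = [7.10, 31.19].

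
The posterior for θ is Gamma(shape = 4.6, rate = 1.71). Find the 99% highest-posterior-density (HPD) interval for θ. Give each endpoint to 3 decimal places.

The posterior is unimodal and skewed, so the HPD interval has equal density at both endpoints and is the shortest 99% interval.
Solving f(0.349) = f(6.507) with F(6.507) − F(0.349) = 0.99 gives [0.349, 6.507].
For comparison, the equal-tailed interval is [0.531, 6.992]; the HPD is narrower and shifted toward the mode.

[0.349, 6.507]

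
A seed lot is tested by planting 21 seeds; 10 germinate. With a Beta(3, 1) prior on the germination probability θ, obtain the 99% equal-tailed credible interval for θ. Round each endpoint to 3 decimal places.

[0.274, 0.760]

Posterior: Beta(3+10, 1+11) = Beta(13, 12).
Equal-tailed 99% interval: the 0.005 and 0.995 quantiles of Beta(13, 12).
Posterior mean ≈ 0.520, SD ≈ 0.098; a Normal approximation gives roughly [0.268, 0.772].
Exact: F⁻¹(0.005) = 0.274; F⁻¹(0.995) = 0.760.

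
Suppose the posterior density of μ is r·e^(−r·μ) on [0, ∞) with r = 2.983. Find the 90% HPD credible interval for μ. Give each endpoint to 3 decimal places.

The exponential density is strictly decreasing on [0, ∞), so the HPD interval is anchored at 0: [0, q] with P(μ ≤ q) = 0.90.
q = −ln(1 − 0.90) / 2.983 = 2.3026 / 2.983 = 0.772.

[0.000, 0.772]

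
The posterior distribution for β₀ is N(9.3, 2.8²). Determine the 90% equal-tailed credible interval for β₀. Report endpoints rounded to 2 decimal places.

[4.69, 13.91]

The posterior is symmetric, so the 90% equal-tailed interval is β₀ = 9.3 ± z·2.8 with z = 1.645.
Half-width: 1.645 × 2.8 = 4.61.
9.3 − 4.61 = 4.69; 9.3 + 4.61 = 13.91.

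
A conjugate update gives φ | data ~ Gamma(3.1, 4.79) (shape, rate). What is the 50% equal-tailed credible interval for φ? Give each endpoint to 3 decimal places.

Posterior: Gamma(shape 3.1, rate 4.79).
Equal-tailed 50% interval: Gamma(3.1, 4.79) quantiles at 0.25 and 0.75.
Posterior mean ≈ 0.647, SD ≈ 0.368; a Normal approximation gives roughly [0.399, 0.895].
Exact: lower = 0.377; upper = 0.844.

[0.377, 0.844]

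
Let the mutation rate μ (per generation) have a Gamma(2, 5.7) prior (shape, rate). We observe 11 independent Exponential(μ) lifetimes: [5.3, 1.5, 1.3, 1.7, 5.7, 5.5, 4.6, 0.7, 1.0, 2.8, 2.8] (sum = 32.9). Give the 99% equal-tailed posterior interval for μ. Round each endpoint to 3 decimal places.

Posterior: Gamma(2+11, 5.7+32.9) = Gamma(13, 38.6) (shape, rate).
Equal-tailed 99% interval: Gamma(13, 38.6) quantiles at 0.005 and 0.995.
Posterior mean ≈ 0.337, SD ≈ 0.093; a Normal approximation gives roughly [0.096, 0.577].
Exact: lower = 0.145; upper = 0.626.

[0.145, 0.626]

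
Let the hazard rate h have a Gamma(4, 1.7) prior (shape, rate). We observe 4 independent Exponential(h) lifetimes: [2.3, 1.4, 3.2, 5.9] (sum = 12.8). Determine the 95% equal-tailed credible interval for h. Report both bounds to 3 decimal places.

[0.238, 0.995]

Posterior: Gamma(4+4, 1.7+12.8) = Gamma(8, 14.5) (shape, rate).
Equal-tailed 95% interval: Gamma(8, 14.5) quantiles at 0.025 and 0.975.
Posterior mean ≈ 0.552, SD ≈ 0.195; a Normal approximation gives roughly [0.169, 0.934].
Exact: lower = 0.238; upper = 0.995.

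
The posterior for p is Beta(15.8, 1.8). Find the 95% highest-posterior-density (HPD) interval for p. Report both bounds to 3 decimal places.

The posterior is unimodal and skewed, so the HPD interval has equal density at both endpoints and is the shortest 95% interval.
Solving f(0.760) = f(0.998) with F(0.998) − F(0.760) = 0.95 gives [0.760, 0.998].
For comparison, the equal-tailed interval is [0.724, 0.989]; the HPD is narrower and shifted toward the mode.

[0.760, 0.998]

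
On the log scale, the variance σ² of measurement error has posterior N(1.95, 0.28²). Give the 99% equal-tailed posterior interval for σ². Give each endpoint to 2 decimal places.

On the log scale the 99% interval is 1.95 ± 2.576 × 0.28 = [1.2288, 2.6712].
Exponentiate: [e^1.2288, e^2.6712] = [3.42, 14.46].

[3.42, 14.46]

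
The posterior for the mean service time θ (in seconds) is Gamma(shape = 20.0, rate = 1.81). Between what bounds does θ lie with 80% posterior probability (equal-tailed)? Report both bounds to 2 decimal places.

[8.03, 14.31]

Posterior: Gamma(shape 20.0, rate 1.81).
Equal-tailed 80% interval: Gamma(20.0, 1.81) quantiles at 0.1 and 0.9.
Posterior mean ≈ 11.05, SD ≈ 2.47; a Normal approximation gives roughly [7.88, 14.22].
Exact: lower = 8.03; upper = 14.31.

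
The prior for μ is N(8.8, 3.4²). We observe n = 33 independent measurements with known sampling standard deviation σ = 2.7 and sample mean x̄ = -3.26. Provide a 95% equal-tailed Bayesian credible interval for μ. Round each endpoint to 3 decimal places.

Posterior precision = 1/3.4² + 33/2.7² = 0.0865 + 4.5267 = 4.6133, so posterior SD = 0.4656.
Posterior mean = (8.8/3.4² + 33·-3.26/2.7²) / 4.6133 = -3.0339.
Interval: -3.0339 ± 1.960 × 0.4656 → [-3.946, -2.121].

[-3.946, -2.121]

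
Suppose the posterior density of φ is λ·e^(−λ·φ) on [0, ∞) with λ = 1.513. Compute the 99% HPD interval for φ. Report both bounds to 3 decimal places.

The exponential density is strictly decreasing on [0, ∞), so the HPD interval is anchored at 0: [0, q] with P(φ ≤ q) = 0.99.
q = −ln(1 − 0.99) / 1.513 = 4.6052 / 1.513 = 3.044.

[0.000, 3.044]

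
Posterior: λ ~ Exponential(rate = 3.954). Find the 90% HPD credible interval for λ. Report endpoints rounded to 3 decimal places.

[0.000, 0.582]

The exponential density is strictly decreasing on [0, ∞), so the HPD interval is anchored at 0: [0, q] with P(λ ≤ q) = 0.90.
q = −ln(1 − 0.90) / 3.954 = 2.3026 / 3.954 = 0.582.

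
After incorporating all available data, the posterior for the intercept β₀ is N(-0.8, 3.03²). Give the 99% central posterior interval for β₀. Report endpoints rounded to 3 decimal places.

The posterior is symmetric, so the 99% equal-tailed interval is β₀ = -0.8 ± z·3.03 with z = 2.576.
Half-width: 2.576 × 3.03 = 7.805.
-0.8 − 7.805 = -8.605; -0.8 + 7.805 = 7.005.

[-8.605, 7.005]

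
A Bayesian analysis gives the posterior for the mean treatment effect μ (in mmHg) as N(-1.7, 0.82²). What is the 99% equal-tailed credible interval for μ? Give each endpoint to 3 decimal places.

The posterior is symmetric, so the 99% equal-tailed interval is μ = -1.7 ± z·0.82 with z = 2.576.
Half-width: 2.576 × 0.82 = 2.112.
-1.7 − 2.112 = -3.812; -1.7 + 2.112 = 0.412.

[-3.812, 0.412]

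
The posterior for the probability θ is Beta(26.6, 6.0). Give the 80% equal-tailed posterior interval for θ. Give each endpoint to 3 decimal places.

Posterior: Beta(26.6, 6.0).
Equal-tailed 80% interval: the 0.1 and 0.9 quantiles of Beta(26.6, 6.0).
Posterior mean ≈ 0.816, SD ≈ 0.067; a Normal approximation gives roughly [0.730, 0.902].
Exact: F⁻¹(0.1) = 0.726; F⁻¹(0.9) = 0.897.

[0.726, 0.897]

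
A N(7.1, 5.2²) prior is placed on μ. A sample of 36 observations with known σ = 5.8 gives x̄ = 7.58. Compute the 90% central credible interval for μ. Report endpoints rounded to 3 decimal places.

Posterior precision = 1/5.2² + 36/5.8² = 0.0370 + 1.0702 = 1.1071, so posterior SD = 0.9504.
Posterior mean = (7.1/5.2² + 36·7.58/5.8²) / 1.1071 = 7.5640.
Interval: 7.5640 ± 1.645 × 0.9504 → [6.001, 9.127].

[6.001, 9.127]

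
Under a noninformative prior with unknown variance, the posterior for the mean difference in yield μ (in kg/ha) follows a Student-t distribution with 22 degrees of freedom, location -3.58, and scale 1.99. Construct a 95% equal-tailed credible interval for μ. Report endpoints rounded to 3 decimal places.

The t_22 distribution is symmetric; the 95% interval is -3.58 ± t·1.99 with t_{0.975,22} = 2.074.
Half-width: 2.074 × 1.99 = 4.127.
-3.58 − 4.127 = -7.707; -3.58 + 4.127 = 0.547.

[-7.707, 0.547]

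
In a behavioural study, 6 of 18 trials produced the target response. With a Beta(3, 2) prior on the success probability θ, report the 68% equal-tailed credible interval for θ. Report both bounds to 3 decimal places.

Posterior: Beta(3+6, 2+12) = Beta(9, 14).
Equal-tailed 68% interval: the 0.16 and 0.84 quantiles of Beta(9, 14).
Posterior mean ≈ 0.391, SD ≈ 0.100; a Normal approximation gives roughly [0.292, 0.490].
Exact: F⁻¹(0.16) = 0.290; F⁻¹(0.84) = 0.492.

[0.290, 0.492]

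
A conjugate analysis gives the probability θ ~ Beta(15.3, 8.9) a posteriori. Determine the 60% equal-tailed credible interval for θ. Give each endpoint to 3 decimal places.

Posterior: Beta(15.3, 8.9).
Equal-tailed 60% interval: the 0.2 and 0.8 quantiles of Beta(15.3, 8.9).
Posterior mean ≈ 0.632, SD ≈ 0.096; a Normal approximation gives roughly [0.551, 0.713].
Exact: F⁻¹(0.2) = 0.551; F⁻¹(0.8) = 0.716.

[0.551, 0.716]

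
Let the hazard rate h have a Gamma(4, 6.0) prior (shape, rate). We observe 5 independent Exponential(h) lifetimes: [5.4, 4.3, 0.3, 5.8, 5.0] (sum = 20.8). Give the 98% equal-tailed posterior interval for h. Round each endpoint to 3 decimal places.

[0.131, 0.649]

Posterior: Gamma(4+5, 6.0+20.8) = Gamma(9, 26.8) (shape, rate).
Equal-tailed 98% interval: Gamma(9, 26.8) quantiles at 0.01 and 0.99.
Posterior mean ≈ 0.336, SD ≈ 0.112; a Normal approximation gives roughly [0.075, 0.596].
Exact: lower = 0.131; upper = 0.649.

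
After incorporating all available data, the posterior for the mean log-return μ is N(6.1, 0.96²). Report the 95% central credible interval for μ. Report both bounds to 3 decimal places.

[4.218, 7.982]

The posterior is symmetric, so the 95% equal-tailed interval is μ = 6.1 ± z·0.96 with z = 1.960.
Half-width: 1.960 × 0.96 = 1.882.
6.1 − 1.882 = 4.218; 6.1 + 1.882 = 7.982.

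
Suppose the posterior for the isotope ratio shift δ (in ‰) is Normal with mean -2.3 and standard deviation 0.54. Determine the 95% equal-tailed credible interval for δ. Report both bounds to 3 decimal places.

The posterior is symmetric, so the 95% equal-tailed interval is δ = -2.3 ± z·0.54 with z = 1.960.
Half-width: 1.960 × 0.54 = 1.058.
-2.3 − 1.058 = -3.358; -2.3 + 1.058 = -1.242.

[-3.358, -1.242]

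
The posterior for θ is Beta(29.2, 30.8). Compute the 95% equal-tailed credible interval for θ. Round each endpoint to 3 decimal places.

Posterior: Beta(29.2, 30.8).
Equal-tailed 95% interval: the 0.025 and 0.975 quantiles of Beta(29.2, 30.8).
Posterior mean ≈ 0.487, SD ≈ 0.064; a Normal approximation gives roughly [0.361, 0.612].
Exact: F⁻¹(0.025) = 0.362; F⁻¹(0.975) = 0.612.

[0.362, 0.612]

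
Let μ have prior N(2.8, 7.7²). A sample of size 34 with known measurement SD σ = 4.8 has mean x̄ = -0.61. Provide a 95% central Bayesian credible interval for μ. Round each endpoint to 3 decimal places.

Posterior precision = 1/7.7² + 34/4.8² = 0.0169 + 1.4757 = 1.4926, so posterior SD = 0.8185.
Posterior mean = (2.8/7.7² + 34·-0.61/4.8²) / 1.4926 = -0.5715.
Interval: -0.5715 ± 1.960 × 0.8185 → [-2.176, 1.033].

[-2.176, 1.033]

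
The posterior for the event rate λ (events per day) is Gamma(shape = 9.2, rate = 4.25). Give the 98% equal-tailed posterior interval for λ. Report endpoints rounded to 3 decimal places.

Posterior: Gamma(shape 9.2, rate 4.25).
Equal-tailed 98% interval: Gamma(9.2, 4.25) quantiles at 0.01 and 0.99.
Posterior mean ≈ 2.165, SD ≈ 0.714; a Normal approximation gives roughly [0.504, 3.825].
Exact: lower = 0.854; upper = 4.160.

[0.854, 4.160]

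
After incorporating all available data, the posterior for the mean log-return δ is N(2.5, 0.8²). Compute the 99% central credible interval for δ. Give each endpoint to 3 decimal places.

The posterior is symmetric, so the 99% equal-tailed interval is δ = 2.5 ± z·0.8 with z = 2.576.
Half-width: 2.576 × 0.8 = 2.061.
2.5 − 2.061 = 0.439; 2.5 + 2.061 = 4.561.

[0.439, 4.561]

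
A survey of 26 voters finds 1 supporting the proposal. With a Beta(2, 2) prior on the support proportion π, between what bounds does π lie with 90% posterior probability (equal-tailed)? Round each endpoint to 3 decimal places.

Posterior: Beta(2+1, 2+25) = Beta(3, 27).
Equal-tailed 90% interval: the 0.05 and 0.95 quantiles of Beta(3, 27).
Posterior mean ≈ 0.100, SD ≈ 0.054; a Normal approximation gives roughly [0.011, 0.189].
Exact: F⁻¹(0.05) = 0.029; F⁻¹(0.95) = 0.202.

[0.029, 0.202]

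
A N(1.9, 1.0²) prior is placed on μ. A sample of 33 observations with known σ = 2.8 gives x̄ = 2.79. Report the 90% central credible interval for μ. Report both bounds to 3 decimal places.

Posterior precision = 1/1.0² + 33/2.8² = 1.0000 + 4.2092 = 5.2092, so posterior SD = 0.4381.
Posterior mean = (1.9/1.0² + 33·2.79/2.8²) / 5.2092 = 2.6191.
Interval: 2.6191 ± 1.645 × 0.4381 → [1.898, 3.340].

[1.898, 3.340]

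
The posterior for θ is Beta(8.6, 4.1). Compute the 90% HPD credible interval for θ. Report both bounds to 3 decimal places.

The posterior is unimodal and skewed, so the HPD interval has equal density at both endpoints and is the shortest 90% interval.
Solving f(0.476) = f(0.885) with F(0.885) − F(0.476) = 0.90 gives [0.476, 0.885].
For comparison, the equal-tailed interval is [0.453, 0.868]; the HPD is narrower and shifted toward the mode.

[0.476, 0.885]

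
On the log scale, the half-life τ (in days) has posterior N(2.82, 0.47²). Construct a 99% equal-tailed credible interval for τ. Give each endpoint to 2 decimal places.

[5.00, 56.30]

On the log scale the 99% interval is 2.82 ± 2.576 × 0.47 = [1.6094, 4.0306].
Exponentiate: [e^1.6094, e^4.0306] = [5.00, 56.30].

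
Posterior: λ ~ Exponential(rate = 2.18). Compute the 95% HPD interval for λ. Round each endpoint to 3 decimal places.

The exponential density is strictly decreasing on [0, ∞), so the HPD interval is anchored at 0: [0, q] with P(λ ≤ q) = 0.95.
q = −ln(1 − 0.95) / 2.18 = 2.9957 / 2.18 = 1.374.

[0.000, 1.374]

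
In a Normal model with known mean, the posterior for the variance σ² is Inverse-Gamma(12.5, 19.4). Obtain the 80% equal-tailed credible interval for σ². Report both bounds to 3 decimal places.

Inverse-Gamma(12.5, 19.4) quantiles: F⁻¹(0.1) and F⁻¹(0.9).
Equivalently, 1/σ² ~ Gamma(12.5, rate = 19.4); invert its 0.9 and 0.1 quantiles.
Posterior mean ≈ 1.687, SD ≈ 0.521; a Normal approximation gives roughly [1.020, 2.354].
Exact: lower = 1.129; upper = 2.355.

[1.129, 2.355]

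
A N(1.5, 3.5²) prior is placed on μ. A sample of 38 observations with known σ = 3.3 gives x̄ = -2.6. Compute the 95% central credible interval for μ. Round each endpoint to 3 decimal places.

Posterior precision = 1/3.5² + 38/3.3² = 0.0816 + 3.4894 = 3.5711, so posterior SD = 0.5292.
Posterior mean = (1.5/3.5² + 38·-2.6/3.3²) / 3.5711 = -2.5063.
Interval: -2.5063 ± 1.960 × 0.5292 → [-3.543, -1.469].

[-3.543, -1.469]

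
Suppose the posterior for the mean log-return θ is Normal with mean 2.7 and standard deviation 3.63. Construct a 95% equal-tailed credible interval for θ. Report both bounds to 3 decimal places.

The posterior is symmetric, so the 95% equal-tailed interval is θ = 2.7 ± z·3.63 with z = 1.960.
Half-width: 1.960 × 3.63 = 7.115.
2.7 − 7.115 = -4.415; 2.7 + 7.115 = 9.815.

[-4.415, 9.815]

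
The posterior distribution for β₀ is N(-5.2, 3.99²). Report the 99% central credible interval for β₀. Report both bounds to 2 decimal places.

[-15.48, 5.08]

The posterior is symmetric, so the 99% equal-tailed interval is β₀ = -5.2 ± z·3.99 with z = 2.576.
Half-width: 2.576 × 3.99 = 10.28.
-5.2 − 10.28 = -15.48; -5.2 + 10.28 = 5.08.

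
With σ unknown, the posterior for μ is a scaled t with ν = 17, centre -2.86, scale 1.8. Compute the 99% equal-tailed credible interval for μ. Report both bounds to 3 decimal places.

[-8.077, 2.357]

The t_17 distribution is symmetric; the 99% interval is -2.86 ± t·1.8 with t_{0.995,17} = 2.898.
Half-width: 2.898 × 1.8 = 5.217.
-2.86 − 5.217 = -8.077; -2.86 + 5.217 = 2.357.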